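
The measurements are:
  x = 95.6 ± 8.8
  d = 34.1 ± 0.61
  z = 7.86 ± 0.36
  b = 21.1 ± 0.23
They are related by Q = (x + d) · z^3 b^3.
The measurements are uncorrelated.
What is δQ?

Let u = x + d = 130. δu = √(δx² + δd²) = √(77.4 + 0.372) = 8.82, so δu/u = 0.0680.
Q is then a monomial in u, z, b:
δQ/Q = √((δu/u)² + (3·δz/z)² + (3·δb/b)²) = √(0.00463 + 0.0189 + 0.00107) = 0.157
Q = 5.92e+08, so δQ = 0.157 × 5.92e+08 = 9.27e+07.

9.27e+07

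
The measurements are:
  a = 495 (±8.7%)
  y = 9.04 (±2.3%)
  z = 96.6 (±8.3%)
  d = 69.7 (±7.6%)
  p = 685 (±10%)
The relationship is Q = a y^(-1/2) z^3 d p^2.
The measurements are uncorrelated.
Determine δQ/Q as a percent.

For a monomial Q ∝ a, y^(-1/2), z^3, d, p^2, fractional errors add in quadrature:
  (1·δa/a)² = (1×0.0870)² = 0.00757;  (−½·δy/y)² = (-0.5×0.0230)² = 0.000132;  (3·δz/z)² = (3×0.0830)² = 0.0620;  (1·δd/d)² = (1×0.0760)² = 0.00578;  (2·δp/p)² = (2×0.100)² = 0.0400
δQ/Q = √(0.115) = 0.340

34.0%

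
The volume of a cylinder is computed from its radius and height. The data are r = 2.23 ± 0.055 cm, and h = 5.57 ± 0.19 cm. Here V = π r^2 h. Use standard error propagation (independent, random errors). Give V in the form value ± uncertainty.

Products/powers → add relative errors in quadrature, weighted by exponent:
  (2·δr/r)² = (2×0.0247)² = 0.00243;  (1·δh/h)² = (1×0.0341)² = 0.00116
δV/V = √(0.00360) = 0.0600
V = 87.0 cm^3, so δV = 0.0600 × 87.0 = 5.22 cm^3.

87.0 ± 5.22 cm^3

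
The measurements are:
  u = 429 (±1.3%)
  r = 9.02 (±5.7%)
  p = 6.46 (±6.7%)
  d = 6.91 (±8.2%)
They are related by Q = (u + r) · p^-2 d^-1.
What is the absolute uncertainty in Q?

0.239

Let w = u + r = 438. δw = √(δu² + δr²) = √(31.1 + 0.264) = 5.60, so δw/w = 0.0128.
Q is then a monomial in w, p, d:
δQ/Q = √((δw/w)² + (-2·δp/p)² + (-1·δd/d)²) = √(0.000163 + 0.0180 + 0.00672) = 0.158
Q = 1.52, so δQ = 0.158 × 1.52 = 0.239.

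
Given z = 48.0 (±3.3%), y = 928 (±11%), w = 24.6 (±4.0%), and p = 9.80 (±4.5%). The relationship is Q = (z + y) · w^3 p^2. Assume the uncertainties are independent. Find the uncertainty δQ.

2.55e+08

Let u = z + y = 976. δu = √(δz² + δy²) = √(2.51 + 10400) = 102, so δu/u = 0.105.
Q is then a monomial in u, w, p:
δQ/Q = √((δu/u)² + (3·δw/w)² + (2·δp/p)²) = √(0.0109 + 0.0144 + 0.00810) = 0.183
Q = 1.4e+09, so δQ = 0.183 × 1.4e+09 = 2.55e+08.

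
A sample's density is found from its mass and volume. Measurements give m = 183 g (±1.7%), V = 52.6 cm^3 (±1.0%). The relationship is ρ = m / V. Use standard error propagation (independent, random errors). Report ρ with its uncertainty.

Each factor contributes (exponent × relative error)² to (δρ/ρ)²:
  (1·δm/m)² = (1×0.0170)² = 0.000289;  (-1·δV/V)² = (-1×0.0100)² = 0.000100
δρ/ρ = √(0.000389) = 0.0197
ρ = 3.48 g/cm^3, so δρ = 0.0197 × 3.48 = 0.0686 g/cm^3.

3.48 ± 0.0686 g/cm^3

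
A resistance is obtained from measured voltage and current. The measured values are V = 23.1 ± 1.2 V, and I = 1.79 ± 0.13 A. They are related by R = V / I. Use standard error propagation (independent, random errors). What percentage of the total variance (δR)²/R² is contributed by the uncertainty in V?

33.8%

(δR/R)² = (1·δV/V)² + (-1·δI/I)²
  V term: (1×0.0519)² = 0.00270
  I term: (-1×0.0726)² = 0.00527
Total = 0.00797. Share from V = 0.00270/0.00797 = 0.338.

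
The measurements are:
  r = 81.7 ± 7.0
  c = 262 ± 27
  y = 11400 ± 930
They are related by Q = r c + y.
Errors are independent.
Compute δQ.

3020

Let p = r·c = 21400. δp/p = √((1·δr/r)² + (1·δc/c)²) = √(0.00734 + 0.0106) = 0.134, so δp = 2870.
Q = p + y: δQ = √(δp² + δy²) = √(8.23e+06 + 8.65e+05) = 3020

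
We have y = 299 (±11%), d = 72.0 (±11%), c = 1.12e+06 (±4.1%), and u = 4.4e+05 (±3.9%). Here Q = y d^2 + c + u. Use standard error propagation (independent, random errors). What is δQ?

3.84e+05

Let p = y·d^2 = 1.55e+06. δp/p = √((1·δy/y)² + (2·δd/d)²) = √(0.0121 + 0.0484) = 0.246, so δp = 3.81e+05.
Q = p + c + u: δQ = √(δp² + δc² + δu²) = √(1.45e+11 + 2.11e+09 + 2.94e+08) = 3.84e+05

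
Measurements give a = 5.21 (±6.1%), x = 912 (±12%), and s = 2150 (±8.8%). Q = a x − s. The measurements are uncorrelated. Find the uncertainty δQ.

Let p = a·x = 4750. δp/p = √((1·δa/a)² + (1·δx/x)²) = √(0.00372 + 0.0144) = 0.135, so δp = 640.
Q = p − s: δQ = √(δp² + δs²) = √(4.09e+05 + 35800) = 667

667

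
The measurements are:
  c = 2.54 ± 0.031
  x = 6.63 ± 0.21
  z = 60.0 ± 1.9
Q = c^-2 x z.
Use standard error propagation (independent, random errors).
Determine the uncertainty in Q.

3.15

Since Q is a product/quotient, work with relative uncertainties:
  (-2·δc/c)² = (-2×0.0122)² = 0.000596;  (1·δx/x)² = (1×0.0317)² = 0.00100;  (1·δz/z)² = (1×0.0317)² = 0.00100
δQ/Q = √(0.00260) = 0.0510
Q = 61.7, so δQ = 0.0510 × 61.7 = 3.15.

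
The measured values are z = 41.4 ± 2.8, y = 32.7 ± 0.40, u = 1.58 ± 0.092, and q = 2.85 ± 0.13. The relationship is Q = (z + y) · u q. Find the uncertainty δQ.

Let w = z + y = 74.1. δw = √(δz² + δy²) = √(7.84 + 0.160) = 2.83, so δw/w = 0.0382.
Q is then a monomial in w, u, q:
δQ/Q = √((δw/w)² + (1·δu/u)² + (1·δq/q)²) = √(0.00146 + 0.00339 + 0.00208) = 0.0832
Q = 334, so δQ = 0.0832 × 334 = 27.8.

27.8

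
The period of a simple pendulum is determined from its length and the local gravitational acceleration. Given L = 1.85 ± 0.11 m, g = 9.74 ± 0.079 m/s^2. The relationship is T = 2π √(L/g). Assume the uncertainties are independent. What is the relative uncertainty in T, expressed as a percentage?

Products/powers → add relative errors in quadrature, weighted by exponent:
  (½·δL/L)² = (0.5×0.0595)² = 0.000884;  (−½·δg/g)² = (-0.5×0.00811)² = 1.64e-05
δT/T = √(0.000900) = 0.0300

3.00%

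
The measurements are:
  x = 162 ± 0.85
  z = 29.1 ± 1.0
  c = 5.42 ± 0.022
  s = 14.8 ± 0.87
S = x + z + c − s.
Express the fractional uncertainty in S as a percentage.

S is a linear combination, so absolute uncertainties add in quadrature:
  (δx)² = 0.722;  (δz)² = 1.00;  (δc)² = 0.000484;  (δs)² = 0.757
δS = √(2.48) = 1.57
S = 182, so δS/S = 1.57/182 = 0.00867.

0.867%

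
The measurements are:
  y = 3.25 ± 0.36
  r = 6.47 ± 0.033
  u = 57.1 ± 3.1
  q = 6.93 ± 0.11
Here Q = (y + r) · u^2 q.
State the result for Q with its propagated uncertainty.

(2.20 ± 0.254) × 10^5

Let w = y + r = 9.72. δw = √(δy² + δr²) = √(0.130 + 0.00109) = 0.362, so δw/w = 0.0372.
Q is then a monomial in w, u, q:
δQ/Q = √((δw/w)² + (2·δu/u)² + (1·δq/q)²) = √(0.00138 + 0.0118 + 0.000252) = 0.116
Q = 2.2e+05, so δQ = 0.116 × 2.2e+05 = 25400.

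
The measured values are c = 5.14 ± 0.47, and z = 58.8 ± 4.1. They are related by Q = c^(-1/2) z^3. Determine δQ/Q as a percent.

21.4%

Relative error in a monomial: (δQ/Q)² = Σ (nᵢ · δxᵢ/xᵢ)².
  (−½·δc/c)² = (-0.5×0.0914)² = 0.00209;  (3·δz/z)² = (3×0.0697)² = 0.0438
δQ/Q = √(0.0458) = 0.214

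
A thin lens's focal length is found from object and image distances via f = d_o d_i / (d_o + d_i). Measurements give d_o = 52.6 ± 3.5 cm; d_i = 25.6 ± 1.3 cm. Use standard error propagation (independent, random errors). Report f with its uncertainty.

∂f/∂d_o = (d_i/(d_o+d_i))² = 0.107;  ∂f/∂d_i = (d_o/(d_o+d_i))² = 0.452
δf = √((∂f/∂d_o · δd_o)² + (∂f/∂d_i · δd_i)²) = √(0.141 + 0.346) = 0.698 cm
f = 17.2 cm.

17.2 ± 0.698 cm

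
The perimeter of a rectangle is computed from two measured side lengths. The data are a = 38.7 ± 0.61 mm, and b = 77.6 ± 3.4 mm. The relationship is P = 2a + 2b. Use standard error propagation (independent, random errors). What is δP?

6.91 mm

P is a linear combination, so absolute uncertainties add in quadrature:
  (2·δa)² = 1.49;  (2·δb)² = 46.2
δP = √(47.7) = 6.91 mm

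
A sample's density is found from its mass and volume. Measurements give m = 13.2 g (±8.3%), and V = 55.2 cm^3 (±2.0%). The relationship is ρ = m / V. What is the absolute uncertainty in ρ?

For a monomial ρ ∝ m, V^-1, fractional errors add in quadrature:
  (1·δm/m)² = (1×0.0830)² = 0.00689;  (-1·δV/V)² = (-1×0.0200)² = 0.000400
δρ/ρ = √(0.00729) = 0.0854
ρ = 0.239 g/cm^3, so δρ = 0.0854 × 0.239 = 0.0204 g/cm^3.

0.0204 g/cm^3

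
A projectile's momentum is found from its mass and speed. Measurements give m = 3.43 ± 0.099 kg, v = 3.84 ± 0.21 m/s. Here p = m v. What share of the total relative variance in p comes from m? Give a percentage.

21.8%

(δp/p)² = (1·δm/m)² + (1·δv/v)²
  m term: (1×0.0289)² = 0.000833
  v term: (1×0.0547)² = 0.00299
Total = 0.00382. Share from m = 0.000833/0.00382 = 0.218.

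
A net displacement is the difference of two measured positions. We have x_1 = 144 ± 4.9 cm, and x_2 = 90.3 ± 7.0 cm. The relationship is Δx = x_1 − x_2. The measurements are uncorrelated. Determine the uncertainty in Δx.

Absolute uncertainties add in quadrature for a linear combination:
  (δx_1)² = 24.0;  (δx_2)² = 49.0
δΔx = √(73.0) = 8.54 cm

8.54 cm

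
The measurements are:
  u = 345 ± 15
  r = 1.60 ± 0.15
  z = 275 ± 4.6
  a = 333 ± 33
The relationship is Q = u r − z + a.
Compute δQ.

Let p = u·r = 552. δp/p = √((1·δu/u)² + (1·δr/r)²) = √(0.00189 + 0.00879) = 0.103, so δp = 57.0.
Q = p − z + a: δQ = √(δp² + δz² + δa²) = √(3250 + 21.2 + 1090) = 66.1

66.1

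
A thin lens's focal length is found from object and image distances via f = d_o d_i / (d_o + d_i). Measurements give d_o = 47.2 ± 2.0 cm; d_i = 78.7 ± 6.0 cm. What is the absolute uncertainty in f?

∂f/∂d_o = (d_i/(d_o+d_i))² = 0.391;  ∂f/∂d_i = (d_o/(d_o+d_i))² = 0.141
δf = √((∂f/∂d_o · δd_o)² + (∂f/∂d_i · δd_i)²) = √(0.611 + 0.711) = 1.15 cm

1.15 cm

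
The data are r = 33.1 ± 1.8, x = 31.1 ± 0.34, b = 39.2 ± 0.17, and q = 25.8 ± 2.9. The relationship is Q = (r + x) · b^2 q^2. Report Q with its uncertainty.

(6.57 ± 1.49) × 10^7

Let u = r + x = 64.2. δu = √(δr² + δx²) = √(3.24 + 0.116) = 1.83, so δu/u = 0.0285.
Q is then a monomial in u, b, q:
δQ/Q = √((δu/u)² + (2·δb/b)² + (2·δq/q)²) = √(0.000814 + 7.52e-05 + 0.0505) = 0.227
Q = 6.57e+07, so δQ = 0.227 × 6.57e+07 = 1.49e+07.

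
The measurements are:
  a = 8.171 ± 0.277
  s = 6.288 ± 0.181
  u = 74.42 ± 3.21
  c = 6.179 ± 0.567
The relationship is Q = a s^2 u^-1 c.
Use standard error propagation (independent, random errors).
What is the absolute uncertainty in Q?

3.26

Each factor contributes (exponent × relative error)² to (δQ/Q)²:
  (1·δa/a)² = (1×0.0339)² = 0.00115;  (2·δs/s)² = (2×0.0288)² = 0.00331;  (-1·δu/u)² = (-1×0.0431)² = 0.00186;  (1·δc/c)² = (1×0.0918)² = 0.00842
δQ/Q = √(0.0147) = 0.121
Q = 26.82, so δQ = 0.121 × 26.82 = 3.26.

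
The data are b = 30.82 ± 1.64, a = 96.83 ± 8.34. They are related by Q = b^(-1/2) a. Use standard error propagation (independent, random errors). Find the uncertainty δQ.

Relative error in a monomial: (δQ/Q)² = Σ (nᵢ · δxᵢ/xᵢ)².
  (−½·δb/b)² = (-0.5×0.0532)² = 0.000708;  (1·δa/a)² = (1×0.0861)² = 0.00742
δQ/Q = √(0.00813) = 0.0901
Q = 17.44, so δQ = 0.0901 × 17.44 = 1.57.

1.57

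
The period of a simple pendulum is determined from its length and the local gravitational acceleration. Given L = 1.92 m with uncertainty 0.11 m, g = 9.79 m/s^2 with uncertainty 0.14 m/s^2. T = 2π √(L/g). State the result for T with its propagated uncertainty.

2.78 ± 0.0822 s

T is a product of powers, so relative uncertainties combine in quadrature:
  (½·δL/L)² = (0.5×0.0573)² = 0.000821;  (−½·δg/g)² = (-0.5×0.0143)² = 5.11e-05
δT/T = √(0.000872) = 0.0295
T = 2.78 s, so δT = 0.0295 × 2.78 = 0.0822 s.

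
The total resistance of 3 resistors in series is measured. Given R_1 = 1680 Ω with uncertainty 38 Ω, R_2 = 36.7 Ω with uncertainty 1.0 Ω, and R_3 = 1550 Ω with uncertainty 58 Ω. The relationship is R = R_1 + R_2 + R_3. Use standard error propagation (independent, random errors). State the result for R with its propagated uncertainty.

3270 ± 69.3 Ω

R is a linear combination, so absolute uncertainties add in quadrature:
  (δR_1)² = 1440;  (δR_2)² = 1.00;  (δR_3)² = 3360
δR = √(4810) = 69.3 Ω
R = 3270 Ω.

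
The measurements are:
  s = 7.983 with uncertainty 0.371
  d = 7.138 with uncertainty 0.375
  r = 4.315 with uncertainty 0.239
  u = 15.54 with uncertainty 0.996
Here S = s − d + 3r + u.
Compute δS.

Sums and differences: (δS)² = Σ (cᵢ δxᵢ)².
  (δs)² = 0.138;  (δd)² = 0.141;  (3·δr)² = 0.514;  (δu)² = 0.992
δS = √(1.78) = 1.34

1.34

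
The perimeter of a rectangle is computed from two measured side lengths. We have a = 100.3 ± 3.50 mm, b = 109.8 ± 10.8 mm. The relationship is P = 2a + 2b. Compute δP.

22.7 mm

P is a linear combination, so absolute uncertainties add in quadrature:
  (2·δa)² = 49.0;  (2·δb)² = 467
δP = √(516) = 22.7 mm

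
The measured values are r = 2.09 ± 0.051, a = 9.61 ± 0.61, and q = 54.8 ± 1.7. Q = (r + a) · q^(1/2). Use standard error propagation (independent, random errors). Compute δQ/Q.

Let u = r + a = 11.7. δu = √(δr² + δa²) = √(0.00260 + 0.372) = 0.612, so δu/u = 0.0523.
Q is then a monomial in u, q:
δQ/Q = √((δu/u)² + (½·δq/q)²) = √(0.00274 + 0.000241) = 0.0546

0.0546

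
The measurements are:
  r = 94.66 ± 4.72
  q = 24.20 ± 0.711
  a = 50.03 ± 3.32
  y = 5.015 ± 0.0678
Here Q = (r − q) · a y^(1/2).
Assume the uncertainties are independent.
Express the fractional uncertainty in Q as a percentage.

Let u = r − q = 70.46. δu = √(δr² + δq²) = √(22.3 + 0.506) = 4.77, so δu/u = 0.0677.
Q is then a monomial in u, a, y:
δQ/Q = √((δu/u)² + (1·δa/a)² + (½·δy/y)²) = √(0.00459 + 0.00440 + 4.57e-05) = 0.0951

9.51%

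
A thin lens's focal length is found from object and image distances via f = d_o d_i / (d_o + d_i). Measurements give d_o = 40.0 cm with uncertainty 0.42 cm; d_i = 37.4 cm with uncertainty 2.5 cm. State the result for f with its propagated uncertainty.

∂f/∂d_o = (d_i/(d_o+d_i))² = 0.233;  ∂f/∂d_i = (d_o/(d_o+d_i))² = 0.267
δf = √((∂f/∂d_o · δd_o)² + (∂f/∂d_i · δd_i)²) = √(0.00962 + 0.446) = 0.675 cm
f = 19.3 cm.

19.3 ± 0.675 cm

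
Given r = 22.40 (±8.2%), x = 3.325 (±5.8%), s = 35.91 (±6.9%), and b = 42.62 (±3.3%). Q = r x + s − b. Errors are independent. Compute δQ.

Let p = r·x = 74.48. δp/p = √((1·δr/r)² + (1·δx/x)²) = √(0.00672 + 0.00336) = 0.100, so δp = 7.48.
Q = p + s − b: δQ = √(δp² + δs² + δb²) = √(56.0 + 6.14 + 1.98) = 8.00

8.00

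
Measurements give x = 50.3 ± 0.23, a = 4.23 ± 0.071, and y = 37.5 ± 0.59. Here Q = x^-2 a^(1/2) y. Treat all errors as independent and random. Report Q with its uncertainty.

0.0305 ± 0.000611

For a monomial Q ∝ x^-2, a^(1/2), y, fractional errors add in quadrature:
  (-2·δx/x)² = (-2×0.00457)² = 8.36e-05;  (½·δa/a)² = (0.5×0.0168)² = 7.04e-05;  (1·δy/y)² = (1×0.0157)² = 0.000248
δQ/Q = √(0.000402) = 0.0200
Q = 0.0305, so δQ = 0.0200 × 0.0305 = 0.000611.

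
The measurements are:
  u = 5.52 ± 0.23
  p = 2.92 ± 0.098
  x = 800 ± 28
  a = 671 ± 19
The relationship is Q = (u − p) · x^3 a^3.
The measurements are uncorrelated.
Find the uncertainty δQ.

Let w = u − p = 2.60. δw = √(δu² + δp²) = √(0.0529 + 0.00960) = 0.250, so δw/w = 0.0962.
Q is then a monomial in w, x, a:
δQ/Q = √((δw/w)² + (3·δx/x)² + (3·δa/a)²) = √(0.00925 + 0.0110 + 0.00722) = 0.166
Q = 4.02e+17, so δQ = 0.166 × 4.02e+17 = 6.67e+16.

6.67e+16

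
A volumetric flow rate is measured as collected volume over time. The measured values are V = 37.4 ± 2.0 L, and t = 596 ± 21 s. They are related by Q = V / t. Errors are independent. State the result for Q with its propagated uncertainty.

0.0628 ± 0.00402 L/s

Relative error in a monomial: (δQ/Q)² = Σ (nᵢ · δxᵢ/xᵢ)².
  (1·δV/V)² = (1×0.0535)² = 0.00286;  (-1·δt/t)² = (-1×0.0352)² = 0.00124
δQ/Q = √(0.00410) = 0.0640
Q = 0.0628 L/s, so δQ = 0.0640 × 0.0628 = 0.00402 L/s.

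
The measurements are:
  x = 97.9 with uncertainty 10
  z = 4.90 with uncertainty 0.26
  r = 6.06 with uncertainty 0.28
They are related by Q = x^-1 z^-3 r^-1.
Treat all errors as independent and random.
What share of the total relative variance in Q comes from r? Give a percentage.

(δQ/Q)² = (-1·δx/x)² + (-3·δz/z)² + (-1·δr/r)²
  x term: (-1×0.102)² = 0.0104
  z term: (-3×0.0531)² = 0.0253
  r term: (-1×0.0462)² = 0.00213
Total = 0.0379. Share from r = 0.00213/0.0379 = 0.0563.

5.63%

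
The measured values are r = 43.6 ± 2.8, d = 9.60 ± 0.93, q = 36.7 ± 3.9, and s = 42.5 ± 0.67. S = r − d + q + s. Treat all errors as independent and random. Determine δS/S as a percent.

4.36%

Each term contributes (cᵢ δxᵢ)² to (δS)²:
  (δr)² = 7.84;  (δd)² = 0.865;  (δq)² = 15.2;  (δs)² = 0.449
δS = √(24.4) = 4.94
S = 113, so δS/S = 4.94/113 = 0.0436.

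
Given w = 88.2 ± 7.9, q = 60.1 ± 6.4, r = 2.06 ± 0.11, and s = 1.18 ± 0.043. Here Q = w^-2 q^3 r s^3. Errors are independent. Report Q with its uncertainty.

For a monomial Q ∝ w^-2, q^3, r, s^3, fractional errors add in quadrature:
  (-2·δw/w)² = (-2×0.0896)² = 0.0321;  (3·δq/q)² = (3×0.106)² = 0.102;  (1·δr/r)² = (1×0.0534)² = 0.00285;  (3·δs/s)² = (3×0.0364)² = 0.0120
δQ/Q = √(0.149) = 0.386
Q = 94.4, so δQ = 0.386 × 94.4 = 36.5.

94.4 ± 36.5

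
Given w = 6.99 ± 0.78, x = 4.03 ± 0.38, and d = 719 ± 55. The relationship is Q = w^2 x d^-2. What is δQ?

Relative error in a monomial: (δQ/Q)² = Σ (nᵢ · δxᵢ/xᵢ)².
  (2·δw/w)² = (2×0.112)² = 0.0498;  (1·δx/x)² = (1×0.0943)² = 0.00889;  (-2·δd/d)² = (-2×0.0765)² = 0.0234
δQ/Q = √(0.0821) = 0.287
Q = 0.000381, so δQ = 0.287 × 0.000381 = 0.000109.

0.000109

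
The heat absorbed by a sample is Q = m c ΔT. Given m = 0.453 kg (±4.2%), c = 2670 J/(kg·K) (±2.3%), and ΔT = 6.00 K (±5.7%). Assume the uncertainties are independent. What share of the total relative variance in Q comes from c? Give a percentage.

9.55%

(δQ/Q)² = (1·δm/m)² + (1·δc/c)² + (1·δΔT/ΔT)²
  m term: (1×0.0420)² = 0.00176
  c term: (1×0.0230)² = 0.000529
  ΔT term: (1×0.0570)² = 0.00325
Total = 0.00554. Share from c = 0.000529/0.00554 = 0.0955.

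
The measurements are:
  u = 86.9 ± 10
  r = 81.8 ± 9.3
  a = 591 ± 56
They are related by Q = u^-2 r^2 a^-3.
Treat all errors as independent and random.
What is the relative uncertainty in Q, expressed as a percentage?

Since Q is a product/quotient, work with relative uncertainties:
  (-2·δu/u)² = (-2×0.115)² = 0.0530;  (2·δr/r)² = (2×0.114)² = 0.0517;  (-3·δa/a)² = (-3×0.0948)² = 0.0808
δQ/Q = √(0.185) = 0.431

43.1%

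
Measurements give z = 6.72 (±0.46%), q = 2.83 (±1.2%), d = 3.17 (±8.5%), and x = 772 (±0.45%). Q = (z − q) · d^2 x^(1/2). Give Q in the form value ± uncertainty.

Let u = z − q = 3.89. δu = √(δz² + δq²) = √(0.000956 + 0.00115) = 0.0459, so δu/u = 0.0118.
Q is then a monomial in u, d, x:
δQ/Q = √((δu/u)² + (2·δd/d)² + (½·δx/x)²) = √(0.000139 + 0.0289 + 5.06e-06) = 0.170
Q = 1090, so δQ = 0.170 × 1090 = 185.

1090 ± 185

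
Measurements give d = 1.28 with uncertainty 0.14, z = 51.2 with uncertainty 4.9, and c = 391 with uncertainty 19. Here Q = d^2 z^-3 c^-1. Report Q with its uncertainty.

Q is a product of powers, so relative uncertainties combine in quadrature:
  (2·δd/d)² = (2×0.109)² = 0.0479;  (-3·δz/z)² = (-3×0.0957)² = 0.0824;  (-1·δc/c)² = (-1×0.0486)² = 0.00236
δQ/Q = √(0.133) = 0.364
Q = 3.12e-08, so δQ = 0.364 × 3.12e-08 = 1.14e-08.

(3.12 ± 1.14) × 10^-8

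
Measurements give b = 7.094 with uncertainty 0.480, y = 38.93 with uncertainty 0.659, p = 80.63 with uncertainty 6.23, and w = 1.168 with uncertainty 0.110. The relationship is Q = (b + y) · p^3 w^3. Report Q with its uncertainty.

(3.844 ± 1.41) × 10^7

Let u = b + y = 46.02. δu = √(δb² + δy²) = √(0.230 + 0.434) = 0.815, so δu/u = 0.0177.
Q is then a monomial in u, p, w:
δQ/Q = √((δu/u)² + (3·δp/p)² + (3·δw/w)²) = √(0.000314 + 0.0537 + 0.0798) = 0.366
Q = 3.844e+07, so δQ = 0.366 × 3.844e+07 = 1.41e+07.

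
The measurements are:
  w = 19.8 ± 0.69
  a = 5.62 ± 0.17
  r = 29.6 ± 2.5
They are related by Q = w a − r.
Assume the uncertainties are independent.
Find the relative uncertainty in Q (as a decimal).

Let p = w·a = 111. δp/p = √((1·δw/w)² + (1·δa/a)²) = √(0.00121 + 0.000915) = 0.0461, so δp = 5.13.
Q = p − r: δQ = √(δp² + δr²) = √(26.4 + 6.25) = 5.71
Q = 81.7, so δQ/Q = 5.71/81.7 = 0.0699.

0.0699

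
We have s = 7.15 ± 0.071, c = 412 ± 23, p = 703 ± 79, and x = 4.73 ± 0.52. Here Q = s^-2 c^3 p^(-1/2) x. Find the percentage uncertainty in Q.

20.9%

Relative error in a monomial: (δQ/Q)² = Σ (nᵢ · δxᵢ/xᵢ)².
  (-2·δs/s)² = (-2×0.00993)² = 0.000394;  (3·δc/c)² = (3×0.0558)² = 0.0280;  (−½·δp/p)² = (-0.5×0.112)² = 0.00316;  (1·δx/x)² = (1×0.110)² = 0.0121
δQ/Q = √(0.0437) = 0.209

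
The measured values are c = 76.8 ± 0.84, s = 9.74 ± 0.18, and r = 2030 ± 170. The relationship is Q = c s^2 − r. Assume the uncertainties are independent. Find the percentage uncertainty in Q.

6.25%

Let p = c·s^2 = 7290. δp/p = √((1·δc/c)² + (2·δs/s)²) = √(0.000120 + 0.00137) = 0.0385, so δp = 281.
Q = p − r: δQ = √(δp² + δr²) = √(78900 + 28900) = 328
Q = 5260, so δQ/Q = 328/5260 = 0.0625.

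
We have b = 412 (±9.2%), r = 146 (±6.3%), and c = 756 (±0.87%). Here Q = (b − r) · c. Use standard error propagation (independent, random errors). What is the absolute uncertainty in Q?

29500

Let u = b − r = 266. δu = √(δb² + δr²) = √(1440 + 84.6) = 39.0, so δu/u = 0.147.
Q is then a monomial in u, c:
δQ/Q = √((δu/u)² + (1·δc/c)²) = √(0.0215 + 7.57e-05) = 0.147
Q = 2.01e+05, so δQ = 0.147 × 2.01e+05 = 29500.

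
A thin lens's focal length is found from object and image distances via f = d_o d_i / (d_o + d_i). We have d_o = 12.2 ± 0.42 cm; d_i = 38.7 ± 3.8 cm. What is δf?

∂f/∂d_o = (d_i/(d_o+d_i))² = 0.578;  ∂f/∂d_i = (d_o/(d_o+d_i))² = 0.0574
δf = √((∂f/∂d_o · δd_o)² + (∂f/∂d_i · δd_i)²) = √(0.0589 + 0.0477) = 0.327 cm

0.327 cm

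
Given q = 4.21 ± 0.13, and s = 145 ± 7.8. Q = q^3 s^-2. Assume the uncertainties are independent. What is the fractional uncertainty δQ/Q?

Q is a product of powers, so relative uncertainties combine in quadrature:
  (3·δq/q)² = (3×0.0309)² = 0.00858;  (-2·δs/s)² = (-2×0.0538)² = 0.0116
δQ/Q = √(0.0202) = 0.142

0.142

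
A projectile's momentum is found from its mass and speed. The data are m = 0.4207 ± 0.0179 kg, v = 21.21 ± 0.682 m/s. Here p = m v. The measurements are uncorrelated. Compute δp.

0.476 kg·m/s

Since p is a product/quotient, work with relative uncertainties:
  (1·δm/m)² = (1×0.0425)² = 0.00181;  (1·δv/v)² = (1×0.0322)² = 0.00103
δp/p = √(0.00284) = 0.0533
p = 8.923 kg·m/s, so δp = 0.0533 × 8.923 = 0.476 kg·m/s.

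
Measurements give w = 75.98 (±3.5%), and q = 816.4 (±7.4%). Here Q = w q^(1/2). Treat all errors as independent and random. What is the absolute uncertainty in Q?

For a monomial Q ∝ w, q^(1/2), fractional errors add in quadrature:
  (1·δw/w)² = (1×0.0350)² = 0.00123;  (½·δq/q)² = (0.5×0.0740)² = 0.00137
δQ/Q = √(0.00259) = 0.0509
Q = 2171, so δQ = 0.0509 × 2171 = 111.

111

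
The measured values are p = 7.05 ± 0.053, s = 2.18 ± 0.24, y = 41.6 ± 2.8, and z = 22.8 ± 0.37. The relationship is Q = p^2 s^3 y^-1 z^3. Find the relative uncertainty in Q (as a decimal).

Products/powers → add relative errors in quadrature, weighted by exponent:
  (2·δp/p)² = (2×0.00752)² = 0.000226;  (3·δs/s)² = (3×0.110)² = 0.109;  (-1·δy/y)² = (-1×0.0673)² = 0.00453;  (3·δz/z)² = (3×0.0162)² = 0.00237
δQ/Q = √(0.116) = 0.341

0.341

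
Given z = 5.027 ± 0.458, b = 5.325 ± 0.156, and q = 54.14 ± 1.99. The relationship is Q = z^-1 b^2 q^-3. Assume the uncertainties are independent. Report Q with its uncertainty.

Since Q is a product/quotient, work with relative uncertainties:
  (-1·δz/z)² = (-1×0.0911)² = 0.00830;  (2·δb/b)² = (2×0.0293)² = 0.00343;  (-3·δq/q)² = (-3×0.0368)² = 0.0122
δQ/Q = √(0.0239) = 0.155
Q = 3.554e-05, so δQ = 0.155 × 3.554e-05 = 5.49e-06.

(3.554 ± 0.549) × 10^-5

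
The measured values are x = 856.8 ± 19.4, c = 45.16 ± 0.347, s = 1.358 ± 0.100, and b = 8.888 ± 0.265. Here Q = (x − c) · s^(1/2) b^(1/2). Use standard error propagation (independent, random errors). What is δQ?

Let u = x − c = 811.6. δu = √(δx² + δc²) = √(376 + 0.120) = 19.4, so δu/u = 0.0239.
Q is then a monomial in u, s, b:
δQ/Q = √((δu/u)² + (½·δs/s)² + (½·δb/b)²) = √(0.000571 + 0.00136 + 0.000222) = 0.0464
Q = 2820, so δQ = 0.0464 × 2820 = 131.

131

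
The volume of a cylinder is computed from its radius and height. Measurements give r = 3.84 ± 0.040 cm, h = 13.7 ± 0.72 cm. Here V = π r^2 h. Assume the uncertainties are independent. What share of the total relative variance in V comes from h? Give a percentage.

(δV/V)² = (2·δr/r)² + (1·δh/h)²
  r term: (2×0.0104)² = 0.000434
  h term: (1×0.0526)² = 0.00276
Total = 0.00320. Share from h = 0.00276/0.00320 = 0.864.

86.4%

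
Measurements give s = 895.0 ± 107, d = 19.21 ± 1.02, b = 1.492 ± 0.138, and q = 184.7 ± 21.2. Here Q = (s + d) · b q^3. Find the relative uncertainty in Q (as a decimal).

0.375

Let u = s + d = 914.2. δu = √(δs² + δd²) = √(11400 + 1.04) = 107, so δu/u = 0.117.
Q is then a monomial in u, b, q:
δQ/Q = √((δu/u)² + (1·δb/b)² + (3·δq/q)²) = √(0.0137 + 0.00856 + 0.119) = 0.375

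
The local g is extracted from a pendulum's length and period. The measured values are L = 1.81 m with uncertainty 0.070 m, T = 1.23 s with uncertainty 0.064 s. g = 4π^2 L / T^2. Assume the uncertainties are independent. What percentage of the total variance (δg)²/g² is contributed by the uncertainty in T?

(δg/g)² = (1·δL/L)² + (-2·δT/T)²
  L term: (1×0.0387)² = 0.00150
  T term: (-2×0.0520)² = 0.0108
Total = 0.0123. Share from T = 0.0108/0.0123 = 0.879.

87.9%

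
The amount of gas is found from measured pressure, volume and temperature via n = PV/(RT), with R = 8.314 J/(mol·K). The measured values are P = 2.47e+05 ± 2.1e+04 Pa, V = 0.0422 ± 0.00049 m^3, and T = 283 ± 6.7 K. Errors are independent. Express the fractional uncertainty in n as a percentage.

8.90%

Relative error in a monomial: (δn/n)² = Σ (nᵢ · δxᵢ/xᵢ)².
  (1·δP/P)² = (1×0.0850)² = 0.00723;  (1·δV/V)² = (1×0.0116)² = 0.000135;  (-1·δT/T)² = (-1×0.0237)² = 0.000561
δn/n = √(0.00792) = 0.0890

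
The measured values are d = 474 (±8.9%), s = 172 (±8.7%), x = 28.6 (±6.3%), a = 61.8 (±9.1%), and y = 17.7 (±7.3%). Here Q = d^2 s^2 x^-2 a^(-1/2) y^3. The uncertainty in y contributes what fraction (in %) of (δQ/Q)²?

37.5%

(δQ/Q)² = (2·δd/d)² + (2·δs/s)² + (-2·δx/x)² + (−½·δa/a)² + (3·δy/y)²
  d term: (2×0.0890)² = 0.0317
  s term: (2×0.0870)² = 0.0303
  x term: (-2×0.0630)² = 0.0159
  a term: (-0.5×0.0910)² = 0.00207
  y term: (3×0.0730)² = 0.0480
Total = 0.128. Share from y = 0.0480/0.128 = 0.375.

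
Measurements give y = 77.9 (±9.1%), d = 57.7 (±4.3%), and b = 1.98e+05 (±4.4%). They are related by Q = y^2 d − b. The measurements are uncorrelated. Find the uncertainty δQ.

Let p = y^2·d = 3.5e+05. δp/p = √((2·δy/y)² + (1·δd/d)²) = √(0.0331 + 0.00185) = 0.187, so δp = 65500.
Q = p − b: δQ = √(δp² + δb²) = √(4.29e+09 + 7.59e+07) = 66100

66100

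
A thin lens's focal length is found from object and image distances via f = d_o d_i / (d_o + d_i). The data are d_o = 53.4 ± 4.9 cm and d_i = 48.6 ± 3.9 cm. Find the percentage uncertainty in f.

6.06%

∂f/∂d_o = (d_i/(d_o+d_i))² = 0.227;  ∂f/∂d_i = (d_o/(d_o+d_i))² = 0.274
δf = √((∂f/∂d_o · δd_o)² + (∂f/∂d_i · δd_i)²) = √(1.24 + 1.14) = 1.54 cm
f = 25.4 cm, so δf/f = 1.54/25.4 = 0.0606.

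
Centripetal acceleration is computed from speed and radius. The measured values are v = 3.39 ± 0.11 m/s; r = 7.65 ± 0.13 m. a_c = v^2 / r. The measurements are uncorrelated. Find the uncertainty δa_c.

0.101 m/s^2

Since a_c is a product/quotient, work with relative uncertainties:
  (2·δv/v)² = (2×0.0324)² = 0.00421;  (-1·δr/r)² = (-1×0.0170)² = 0.000289
δa_c/a_c = √(0.00450) = 0.0671
a_c = 1.50 m/s^2, so δa_c = 0.0671 × 1.50 = 0.101 m/s^2.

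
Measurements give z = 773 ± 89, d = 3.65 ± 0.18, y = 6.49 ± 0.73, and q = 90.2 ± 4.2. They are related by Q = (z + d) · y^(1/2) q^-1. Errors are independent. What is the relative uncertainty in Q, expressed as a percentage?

13.6%

Let u = z + d = 777. δu = √(δz² + δd²) = √(7920 + 0.0324) = 89.0, so δu/u = 0.115.
Q is then a monomial in u, y, q:
δQ/Q = √((δu/u)² + (½·δy/y)² + (-1·δq/q)²) = √(0.0131 + 0.00316 + 0.00217) = 0.136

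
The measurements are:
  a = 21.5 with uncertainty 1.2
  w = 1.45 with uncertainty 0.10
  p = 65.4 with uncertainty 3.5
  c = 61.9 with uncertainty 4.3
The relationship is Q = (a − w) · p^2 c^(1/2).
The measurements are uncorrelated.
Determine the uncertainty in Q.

Let u = a − w = 20.1. δu = √(δa² + δw²) = √(1.44 + 0.0100) = 1.20, so δu/u = 0.0601.
Q is then a monomial in u, p, c:
δQ/Q = √((δu/u)² + (2·δp/p)² + (½·δc/c)²) = √(0.00361 + 0.0115 + 0.00121) = 0.128
Q = 6.75e+05, so δQ = 0.128 × 6.75e+05 = 86100.

86100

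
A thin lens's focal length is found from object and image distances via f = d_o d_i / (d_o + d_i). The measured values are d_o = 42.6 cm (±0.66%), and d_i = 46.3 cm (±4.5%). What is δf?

∂f/∂d_o = (d_i/(d_o+d_i))² = 0.271;  ∂f/∂d_i = (d_o/(d_o+d_i))² = 0.230
δf = √((∂f/∂d_o · δd_o)² + (∂f/∂d_i · δd_i)²) = √(0.00582 + 0.229) = 0.484 cm

0.484 cm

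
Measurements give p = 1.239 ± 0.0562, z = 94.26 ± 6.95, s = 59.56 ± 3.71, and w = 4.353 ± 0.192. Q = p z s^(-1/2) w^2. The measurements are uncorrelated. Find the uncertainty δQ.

36.5

Products/powers → add relative errors in quadrature, weighted by exponent:
  (1·δp/p)² = (1×0.0454)² = 0.00206;  (1·δz/z)² = (1×0.0737)² = 0.00544;  (−½·δs/s)² = (-0.5×0.0623)² = 0.000970;  (2·δw/w)² = (2×0.0441)² = 0.00778
δQ/Q = √(0.0162) = 0.127
Q = 286.7, so δQ = 0.127 × 286.7 = 36.5.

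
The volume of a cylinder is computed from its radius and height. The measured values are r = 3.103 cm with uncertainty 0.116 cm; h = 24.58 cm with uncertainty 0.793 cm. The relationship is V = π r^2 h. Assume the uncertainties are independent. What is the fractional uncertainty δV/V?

0.0814

Relative error in a monomial: (δV/V)² = Σ (nᵢ · δxᵢ/xᵢ)².
  (2·δr/r)² = (2×0.0374)² = 0.00559;  (1·δh/h)² = (1×0.0323)² = 0.00104
δV/V = √(0.00663) = 0.0814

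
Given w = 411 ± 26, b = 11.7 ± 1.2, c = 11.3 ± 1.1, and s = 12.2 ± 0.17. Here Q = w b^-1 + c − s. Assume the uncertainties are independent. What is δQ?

4.38

Let p = w·b^-1 = 35.1. δp/p = √((1·δw/w)² + (-1·δb/b)²) = √(0.00400 + 0.0105) = 0.121, so δp = 4.23.
Q = p + c − s: δQ = √(δp² + δc² + δs²) = √(17.9 + 1.21 + 0.0289) = 4.38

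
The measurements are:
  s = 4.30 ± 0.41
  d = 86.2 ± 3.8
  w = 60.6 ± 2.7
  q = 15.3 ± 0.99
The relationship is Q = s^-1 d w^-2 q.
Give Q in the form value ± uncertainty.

0.0835 ± 0.0127

Since Q is a product/quotient, work with relative uncertainties:
  (-1·δs/s)² = (-1×0.0953)² = 0.00909;  (1·δd/d)² = (1×0.0441)² = 0.00194;  (-2·δw/w)² = (-2×0.0446)² = 0.00794;  (1·δq/q)² = (1×0.0647)² = 0.00419
δQ/Q = √(0.0232) = 0.152
Q = 0.0835, so δQ = 0.152 × 0.0835 = 0.0127.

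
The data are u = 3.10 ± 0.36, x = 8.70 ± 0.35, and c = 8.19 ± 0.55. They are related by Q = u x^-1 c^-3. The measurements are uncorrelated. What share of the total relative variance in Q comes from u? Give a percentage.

(δQ/Q)² = (1·δu/u)² + (-1·δx/x)² + (-3·δc/c)²
  u term: (1×0.116)² = 0.0135
  x term: (-1×0.0402)² = 0.00162
  c term: (-3×0.0672)² = 0.0406
Total = 0.0557. Share from u = 0.0135/0.0557 = 0.242.

24.2%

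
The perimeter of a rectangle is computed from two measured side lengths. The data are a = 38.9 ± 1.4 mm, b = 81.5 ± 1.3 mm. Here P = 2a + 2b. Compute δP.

3.82 mm

Absolute uncertainties add in quadrature for a linear combination:
  (2·δa)² = 7.84;  (2·δb)² = 6.76
δP = √(14.6) = 3.82 mm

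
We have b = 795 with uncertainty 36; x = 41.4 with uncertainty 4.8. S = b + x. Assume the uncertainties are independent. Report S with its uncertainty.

836 ± 36.3

Absolute uncertainties add in quadrature for a linear combination:
  (δb)² = 1300;  (δx)² = 23.0
δS = √(1320) = 36.3
S = 836.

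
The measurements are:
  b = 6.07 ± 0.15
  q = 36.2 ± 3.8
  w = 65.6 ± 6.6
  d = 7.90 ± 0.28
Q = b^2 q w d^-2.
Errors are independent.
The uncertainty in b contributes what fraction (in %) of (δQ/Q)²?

8.54%

(δQ/Q)² = (2·δb/b)² + (1·δq/q)² + (1·δw/w)² + (-2·δd/d)²
  b term: (2×0.0247)² = 0.00244
  q term: (1×0.105)² = 0.0110
  w term: (1×0.101)² = 0.0101
  d term: (-2×0.0354)² = 0.00502
Total = 0.0286. Share from b = 0.00244/0.0286 = 0.0854.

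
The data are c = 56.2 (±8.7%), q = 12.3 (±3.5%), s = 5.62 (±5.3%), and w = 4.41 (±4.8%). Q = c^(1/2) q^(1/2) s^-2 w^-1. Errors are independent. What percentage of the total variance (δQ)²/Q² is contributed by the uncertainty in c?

(δQ/Q)² = (½·δc/c)² + (½·δq/q)² + (-2·δs/s)² + (-1·δw/w)²
  c term: (0.5×0.0870)² = 0.00189
  q term: (0.5×0.0350)² = 0.000306
  s term: (-2×0.0530)² = 0.0112
  w term: (-1×0.0480)² = 0.00230
Total = 0.0157. Share from c = 0.00189/0.0157 = 0.120.

12.0%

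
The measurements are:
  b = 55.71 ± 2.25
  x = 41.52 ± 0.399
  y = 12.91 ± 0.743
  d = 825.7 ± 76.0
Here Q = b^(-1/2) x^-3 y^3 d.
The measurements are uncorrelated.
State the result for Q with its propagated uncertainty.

3.326 ± 0.661

Products/powers → add relative errors in quadrature, weighted by exponent:
  (−½·δb/b)² = (-0.5×0.0404)² = 0.000408;  (-3·δx/x)² = (-3×0.00961)² = 0.000831;  (3·δy/y)² = (3×0.0576)² = 0.0298;  (1·δd/d)² = (1×0.0920)² = 0.00847
δQ/Q = √(0.0395) = 0.199
Q = 3.326, so δQ = 0.199 × 3.326 = 0.661.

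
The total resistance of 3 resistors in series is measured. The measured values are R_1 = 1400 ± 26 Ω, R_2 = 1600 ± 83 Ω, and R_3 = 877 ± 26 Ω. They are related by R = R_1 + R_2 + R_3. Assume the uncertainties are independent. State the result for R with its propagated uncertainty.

3880 ± 90.8 Ω

R is a linear combination, so absolute uncertainties add in quadrature:
  (δR_1)² = 676;  (δR_2)² = 6890;  (δR_3)² = 676
δR = √(8240) = 90.8 Ω
R = 3880 Ω.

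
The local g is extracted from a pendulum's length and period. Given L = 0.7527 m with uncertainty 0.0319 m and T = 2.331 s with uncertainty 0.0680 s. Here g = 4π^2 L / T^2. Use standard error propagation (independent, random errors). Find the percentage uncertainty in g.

For a monomial g ∝ L, T^-2, fractional errors add in quadrature:
  (1·δL/L)² = (1×0.0424)² = 0.00180;  (-2·δT/T)² = (-2×0.0292)² = 0.00340
δg/g = √(0.00520) = 0.0721

7.21%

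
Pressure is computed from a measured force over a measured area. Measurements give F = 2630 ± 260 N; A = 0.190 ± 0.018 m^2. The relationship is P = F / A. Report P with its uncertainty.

13800 ± 1900 Pa

P is a product of powers, so relative uncertainties combine in quadrature:
  (1·δF/F)² = (1×0.0989)² = 0.00977;  (-1·δA/A)² = (-1×0.0947)² = 0.00898
δP/P = √(0.0187) = 0.137
P = 13800 Pa, so δP = 0.137 × 13800 = 1900 Pa.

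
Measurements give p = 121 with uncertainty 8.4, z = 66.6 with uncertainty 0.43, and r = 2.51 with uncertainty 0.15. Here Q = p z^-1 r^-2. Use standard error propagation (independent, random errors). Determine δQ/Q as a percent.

13.8%

For a monomial Q ∝ p, z^-1, r^-2, fractional errors add in quadrature:
  (1·δp/p)² = (1×0.0694)² = 0.00482;  (-1·δz/z)² = (-1×0.00646)² = 4.17e-05;  (-2·δr/r)² = (-2×0.0598)² = 0.0143
δQ/Q = √(0.0191) = 0.138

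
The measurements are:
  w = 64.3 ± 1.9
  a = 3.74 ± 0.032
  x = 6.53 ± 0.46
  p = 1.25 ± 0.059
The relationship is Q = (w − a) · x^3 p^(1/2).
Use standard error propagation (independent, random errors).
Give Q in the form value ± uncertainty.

18900 ± 4050

Let u = w − a = 60.6. δu = √(δw² + δa²) = √(3.61 + 0.00102) = 1.90, so δu/u = 0.0314.
Q is then a monomial in u, x, p:
δQ/Q = √((δu/u)² + (3·δx/x)² + (½·δp/p)²) = √(0.000985 + 0.0447 + 0.000557) = 0.215
Q = 18900, so δQ = 0.215 × 18900 = 4050.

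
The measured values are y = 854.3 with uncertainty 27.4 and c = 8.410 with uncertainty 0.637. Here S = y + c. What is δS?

Each term contributes (cᵢ δxᵢ)² to (δS)²:
  (δy)² = 751;  (δc)² = 0.406
δS = √(751) = 27.4

27.4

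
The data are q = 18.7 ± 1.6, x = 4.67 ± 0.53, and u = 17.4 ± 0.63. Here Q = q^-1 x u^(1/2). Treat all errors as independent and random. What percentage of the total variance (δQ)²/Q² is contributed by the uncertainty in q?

(δQ/Q)² = (-1·δq/q)² + (1·δx/x)² + (½·δu/u)²
  q term: (-1×0.0856)² = 0.00732
  x term: (1×0.113)² = 0.0129
  u term: (0.5×0.0362)² = 0.000328
Total = 0.0205. Share from q = 0.00732/0.0205 = 0.357.

35.7%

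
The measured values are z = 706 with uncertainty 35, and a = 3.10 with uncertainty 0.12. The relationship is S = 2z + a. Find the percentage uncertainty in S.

Each term contributes (cᵢ δxᵢ)² to (δS)²:
  (2·δz)² = 4900;  (δa)² = 0.0144
δS = √(4900) = 70.0
S = 1420, so δS/S = 70.0/1420 = 0.0495.

4.95%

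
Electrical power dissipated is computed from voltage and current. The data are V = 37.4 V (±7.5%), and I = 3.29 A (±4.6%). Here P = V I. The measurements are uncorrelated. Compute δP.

For a monomial P ∝ V, I, fractional errors add in quadrature:
  (1·δV/V)² = (1×0.0750)² = 0.00562;  (1·δI/I)² = (1×0.0460)² = 0.00212
δP/P = √(0.00774) = 0.0880
P = 123 W, so δP = 0.0880 × 123 = 10.8 W.

10.8 W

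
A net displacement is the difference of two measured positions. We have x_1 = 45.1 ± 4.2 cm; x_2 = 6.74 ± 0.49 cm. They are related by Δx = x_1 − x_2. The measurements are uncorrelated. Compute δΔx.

For a sum/difference, combine absolute errors in quadrature:
  (δx_1)² = 17.6;  (δx_2)² = 0.240
δΔx = √(17.9) = 4.23 cm

4.23 cm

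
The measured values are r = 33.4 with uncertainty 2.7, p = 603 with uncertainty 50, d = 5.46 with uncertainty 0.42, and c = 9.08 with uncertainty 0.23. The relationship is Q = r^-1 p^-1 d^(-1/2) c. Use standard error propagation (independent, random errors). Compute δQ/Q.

0.125

Each factor contributes (exponent × relative error)² to (δQ/Q)²:
  (-1·δr/r)² = (-1×0.0808)² = 0.00653;  (-1·δp/p)² = (-1×0.0829)² = 0.00688;  (−½·δd/d)² = (-0.5×0.0769)² = 0.00148;  (1·δc/c)² = (1×0.0253)² = 0.000642
δQ/Q = √(0.0155) = 0.125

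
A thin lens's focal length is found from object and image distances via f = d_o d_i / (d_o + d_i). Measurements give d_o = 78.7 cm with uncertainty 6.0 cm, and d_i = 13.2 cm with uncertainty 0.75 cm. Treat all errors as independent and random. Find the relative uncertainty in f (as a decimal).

0.0499

∂f/∂d_o = (d_i/(d_o+d_i))² = 0.0206;  ∂f/∂d_i = (d_o/(d_o+d_i))² = 0.733
δf = √((∂f/∂d_o · δd_o)² + (∂f/∂d_i · δd_i)²) = √(0.0153 + 0.303) = 0.564 cm
f = 11.3 cm, so δf/f = 0.564/11.3 = 0.0499.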